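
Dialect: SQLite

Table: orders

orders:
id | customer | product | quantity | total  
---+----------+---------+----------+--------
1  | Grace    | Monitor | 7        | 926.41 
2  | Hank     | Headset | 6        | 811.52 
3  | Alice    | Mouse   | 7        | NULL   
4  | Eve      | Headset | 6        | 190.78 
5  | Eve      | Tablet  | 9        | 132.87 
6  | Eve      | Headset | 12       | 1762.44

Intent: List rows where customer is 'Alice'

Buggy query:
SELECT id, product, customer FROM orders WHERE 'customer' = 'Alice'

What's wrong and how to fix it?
Bug: Single quotes denote string literals in SQL; the column name is being compared as a constant string

Fix: Reference the column as customer without single quotes

Corrected query:
SELECT id, product, customer FROM orders WHERE customer = 'Alice'

Result:
id | product | customer
---+---------+---------
3  | Mouse   | Alice   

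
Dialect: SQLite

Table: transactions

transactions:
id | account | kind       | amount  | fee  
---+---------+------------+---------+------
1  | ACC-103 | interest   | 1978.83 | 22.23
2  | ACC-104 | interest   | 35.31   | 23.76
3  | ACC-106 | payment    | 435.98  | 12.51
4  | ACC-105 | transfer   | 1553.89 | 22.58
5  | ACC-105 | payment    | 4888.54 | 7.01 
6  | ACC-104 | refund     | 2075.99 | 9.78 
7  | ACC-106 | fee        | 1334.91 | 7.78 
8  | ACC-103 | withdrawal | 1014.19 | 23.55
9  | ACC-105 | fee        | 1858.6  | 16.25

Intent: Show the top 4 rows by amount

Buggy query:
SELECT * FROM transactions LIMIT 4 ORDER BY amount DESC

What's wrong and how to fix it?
Bug: LIMIT must come after ORDER BY

Fix: Swap the clauses: ORDER BY first, then LIMIT

Corrected query:
SELECT * FROM transactions ORDER BY amount DESC LIMIT 4

Result:
id | account | kind     | amount  | fee  
---+---------+----------+---------+------
5  | ACC-105 | payment  | 4888.54 | 7.01 
6  | ACC-104 | refund   | 2075.99 | 9.78 
1  | ACC-103 | interest | 1978.83 | 22.23
9  | ACC-105 | fee      | 1858.6  | 16.25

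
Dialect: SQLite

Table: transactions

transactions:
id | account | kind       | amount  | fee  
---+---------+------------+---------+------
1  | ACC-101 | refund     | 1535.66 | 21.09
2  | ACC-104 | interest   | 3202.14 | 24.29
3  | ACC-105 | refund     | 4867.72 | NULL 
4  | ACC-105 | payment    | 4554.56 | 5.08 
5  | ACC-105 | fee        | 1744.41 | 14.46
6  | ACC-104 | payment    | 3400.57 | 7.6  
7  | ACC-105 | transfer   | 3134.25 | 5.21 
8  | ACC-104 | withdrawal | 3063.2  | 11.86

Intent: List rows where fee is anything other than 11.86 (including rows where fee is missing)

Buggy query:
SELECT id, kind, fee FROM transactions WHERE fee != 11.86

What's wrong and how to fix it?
Bug: Inequality against NULL is unknown, not true; rows with NULL are dropped

Fix: Add an explicit OR fee IS NULL to include the missing-value rows

Corrected query:
SELECT id, kind, fee FROM transactions WHERE fee != 11.86 OR fee IS NULL

Result:
id | kind     | fee  
---+----------+------
1  | refund   | 21.09
2  | interest | 24.29
3  | refund   | NULL 
4  | payment  | 5.08 
5  | fee      | 14.46
6  | payment  | 7.6  
7  | transfer | 5.21 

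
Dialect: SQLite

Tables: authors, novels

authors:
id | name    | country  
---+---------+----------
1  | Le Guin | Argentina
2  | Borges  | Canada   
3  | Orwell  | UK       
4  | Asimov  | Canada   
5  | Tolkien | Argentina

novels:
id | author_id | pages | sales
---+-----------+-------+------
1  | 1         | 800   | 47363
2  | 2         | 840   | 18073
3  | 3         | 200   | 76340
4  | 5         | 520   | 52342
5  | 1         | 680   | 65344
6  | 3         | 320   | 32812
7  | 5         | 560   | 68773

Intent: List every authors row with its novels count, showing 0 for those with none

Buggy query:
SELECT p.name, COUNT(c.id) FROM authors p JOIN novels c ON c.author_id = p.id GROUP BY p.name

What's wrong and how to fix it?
Bug: An inner join excludes parents with zero children

Fix: Use LEFT JOIN so parents without children still appear (COUNT(c.id) gives 0)

Corrected query:
SELECT p.name, COUNT(c.id) FROM authors p LEFT JOIN novels c ON c.author_id = p.id GROUP BY p.name

Result:
name    | COUNT(c.id)
--------+------------
Asimov  | 0          
Borges  | 1          
Le Guin | 2          
Orwell  | 2          
Tolkien | 2          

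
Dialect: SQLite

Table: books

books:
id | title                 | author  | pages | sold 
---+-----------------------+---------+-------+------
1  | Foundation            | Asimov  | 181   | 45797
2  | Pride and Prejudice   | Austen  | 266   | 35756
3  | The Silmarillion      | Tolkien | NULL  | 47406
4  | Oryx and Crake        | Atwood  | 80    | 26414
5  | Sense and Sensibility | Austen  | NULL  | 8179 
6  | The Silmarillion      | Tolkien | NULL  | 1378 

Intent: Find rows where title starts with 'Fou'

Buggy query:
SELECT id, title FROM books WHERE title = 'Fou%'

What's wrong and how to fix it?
Bug: Wildcards only work with LIKE; '=' treats '%' as a literal character

Fix: Replace '=' with LIKE so 'Fou%' is treated as a pattern

Corrected query:
SELECT id, title FROM books WHERE title LIKE 'Fou%'

Result:
id | title     
---+-----------
1  | Foundation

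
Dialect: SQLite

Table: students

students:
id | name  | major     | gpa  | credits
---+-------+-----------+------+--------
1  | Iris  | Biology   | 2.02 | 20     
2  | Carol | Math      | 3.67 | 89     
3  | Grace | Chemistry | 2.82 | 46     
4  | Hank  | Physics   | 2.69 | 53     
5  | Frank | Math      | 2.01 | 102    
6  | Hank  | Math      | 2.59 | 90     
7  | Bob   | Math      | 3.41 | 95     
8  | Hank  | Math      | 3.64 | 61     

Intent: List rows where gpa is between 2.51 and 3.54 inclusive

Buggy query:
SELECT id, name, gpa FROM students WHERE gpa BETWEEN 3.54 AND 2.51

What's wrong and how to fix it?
Bug: The bounds are reversed; BETWEEN a AND b requires a <= b to match anything

Fix: Write BETWEEN 2.51 AND 3.54

Corrected query:
SELECT id, name, gpa FROM students WHERE gpa BETWEEN 2.51 AND 3.54

Result:
id | name  | gpa 
---+-------+-----
3  | Grace | 2.82
4  | Hank  | 2.69
6  | Hank  | 2.59
7  | Bob   | 3.41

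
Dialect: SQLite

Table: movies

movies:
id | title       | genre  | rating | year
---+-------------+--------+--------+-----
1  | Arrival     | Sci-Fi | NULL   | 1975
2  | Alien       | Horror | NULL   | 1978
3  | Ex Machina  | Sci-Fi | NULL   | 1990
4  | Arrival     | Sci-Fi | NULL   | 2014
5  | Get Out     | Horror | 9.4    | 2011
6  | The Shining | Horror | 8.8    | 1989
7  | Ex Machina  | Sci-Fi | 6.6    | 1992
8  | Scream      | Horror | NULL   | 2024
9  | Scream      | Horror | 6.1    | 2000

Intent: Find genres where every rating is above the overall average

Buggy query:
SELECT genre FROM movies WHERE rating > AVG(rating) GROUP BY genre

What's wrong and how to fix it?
Bug: WHERE evaluates per row before aggregation, so AVG() is unavailable

Fix: Compute the overall average in a scalar subquery and compare each group's MIN against it in HAVING

Corrected query:
SELECT genre FROM movies GROUP BY genre HAVING MIN(rating) > (SELECT AVG(rating) FROM movies)

Result:
(no rows)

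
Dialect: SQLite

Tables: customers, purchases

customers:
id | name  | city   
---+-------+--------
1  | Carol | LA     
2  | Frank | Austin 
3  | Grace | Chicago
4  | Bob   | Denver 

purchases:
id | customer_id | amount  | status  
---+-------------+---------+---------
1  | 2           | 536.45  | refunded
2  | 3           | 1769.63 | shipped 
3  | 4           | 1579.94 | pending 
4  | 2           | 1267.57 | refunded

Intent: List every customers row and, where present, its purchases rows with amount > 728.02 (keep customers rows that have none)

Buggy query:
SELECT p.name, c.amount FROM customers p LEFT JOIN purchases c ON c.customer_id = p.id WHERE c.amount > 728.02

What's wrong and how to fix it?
Bug: Filtering c.amount in WHERE discards the NULL rows produced by LEFT JOIN, turning it into an inner join

Fix: Move the right-table condition into the ON clause so unmatched parents are kept

Corrected query:
SELECT p.name, c.amount FROM customers p LEFT JOIN purchases c ON c.customer_id = p.id AND c.amount > 728.02

Result:
name  | amount 
------+--------
Carol | NULL   
Frank | 1267.57
Grace | 1769.63
Bob   | 1579.94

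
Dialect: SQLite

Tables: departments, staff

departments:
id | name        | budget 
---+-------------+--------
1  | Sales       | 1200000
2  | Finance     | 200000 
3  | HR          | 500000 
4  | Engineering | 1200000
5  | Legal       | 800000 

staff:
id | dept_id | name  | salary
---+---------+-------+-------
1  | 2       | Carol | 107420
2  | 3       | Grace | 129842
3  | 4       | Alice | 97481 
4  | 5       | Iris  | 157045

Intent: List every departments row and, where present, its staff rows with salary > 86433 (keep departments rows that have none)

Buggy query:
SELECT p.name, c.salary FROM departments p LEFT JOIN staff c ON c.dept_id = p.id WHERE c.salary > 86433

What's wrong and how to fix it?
Bug: Filtering c.salary in WHERE discards the NULL rows produced by LEFT JOIN, turning it into an inner join

Fix: Put 'c.salary > 86433' in the JOIN's ON clause instead of WHERE

Corrected query:
SELECT p.name, c.salary FROM departments p LEFT JOIN staff c ON c.dept_id = p.id AND c.salary > 86433

Result:
name        | salary
------------+-------
Sales       | NULL  
Finance     | 107420
HR          | 129842
Engineering | 97481 
Legal       | 157045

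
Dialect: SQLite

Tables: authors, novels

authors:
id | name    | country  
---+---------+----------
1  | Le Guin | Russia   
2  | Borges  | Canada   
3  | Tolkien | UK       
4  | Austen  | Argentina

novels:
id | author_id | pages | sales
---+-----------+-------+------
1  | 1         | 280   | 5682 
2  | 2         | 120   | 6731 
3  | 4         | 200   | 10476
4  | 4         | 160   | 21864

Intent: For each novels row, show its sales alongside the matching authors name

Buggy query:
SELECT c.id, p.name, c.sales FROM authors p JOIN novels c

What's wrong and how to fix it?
Bug: Missing join condition: each novels row is matched to all authors rows instead of just its own

Fix: Specify the join condition linking the foreign key to the parent id

Corrected query:
SELECT c.id, p.name, c.sales FROM authors p JOIN novels c ON c.author_id = p.id

Result:
id | name    | sales
---+---------+------
1  | Le Guin | 5682 
2  | Borges  | 6731 
3  | Austen  | 10476
4  | Austen  | 21864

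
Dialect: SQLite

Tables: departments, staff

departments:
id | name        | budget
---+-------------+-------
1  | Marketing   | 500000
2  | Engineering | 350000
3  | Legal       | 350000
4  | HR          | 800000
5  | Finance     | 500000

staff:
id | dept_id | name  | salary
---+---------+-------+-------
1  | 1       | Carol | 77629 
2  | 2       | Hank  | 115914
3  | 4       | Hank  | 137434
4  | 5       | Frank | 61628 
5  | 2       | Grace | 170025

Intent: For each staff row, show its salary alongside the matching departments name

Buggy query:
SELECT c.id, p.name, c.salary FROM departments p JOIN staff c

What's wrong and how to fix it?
Bug: JOIN with no ON clause produces a cartesian product; every staff row pairs with every departments row

Fix: Specify the join condition linking the foreign key to the parent id

Corrected query:
SELECT c.id, p.name, c.salary FROM departments p JOIN staff c ON c.dept_id = p.id

Result:
id | name        | salary
---+-------------+-------
1  | Marketing   | 77629 
2  | Engineering | 115914
3  | HR          | 137434
4  | Finance     | 61628 
5  | Engineering | 170025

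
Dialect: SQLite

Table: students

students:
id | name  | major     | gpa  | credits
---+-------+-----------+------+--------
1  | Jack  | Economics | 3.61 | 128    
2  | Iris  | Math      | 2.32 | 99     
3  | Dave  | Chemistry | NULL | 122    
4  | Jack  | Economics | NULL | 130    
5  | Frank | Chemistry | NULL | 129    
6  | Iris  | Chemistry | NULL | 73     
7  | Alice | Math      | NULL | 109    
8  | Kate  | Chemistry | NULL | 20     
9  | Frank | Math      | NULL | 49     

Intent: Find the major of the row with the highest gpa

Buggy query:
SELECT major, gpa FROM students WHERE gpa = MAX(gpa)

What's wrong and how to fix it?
Bug: WHERE is evaluated per row; an aggregate over the whole table isn't defined there

Fix: Use a subquery: WHERE gpa = (SELECT MAX(gpa) FROM students)

Corrected query:
SELECT major, gpa FROM students WHERE gpa = (SELECT MAX(gpa) FROM students)

Result:
major     | gpa 
----------+-----
Economics | 3.61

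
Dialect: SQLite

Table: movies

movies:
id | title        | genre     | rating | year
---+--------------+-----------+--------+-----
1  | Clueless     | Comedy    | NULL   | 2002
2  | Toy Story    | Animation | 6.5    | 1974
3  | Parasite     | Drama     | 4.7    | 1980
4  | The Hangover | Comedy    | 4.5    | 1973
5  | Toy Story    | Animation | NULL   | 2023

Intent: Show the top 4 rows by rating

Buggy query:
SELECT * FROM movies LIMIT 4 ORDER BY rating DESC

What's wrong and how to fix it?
Bug: LIMIT must come after ORDER BY

Fix: Swap the clauses: ORDER BY first, then LIMIT

Corrected query:
SELECT * FROM movies ORDER BY rating DESC LIMIT 4

Result:
id | title        | genre     | rating | year
---+--------------+-----------+--------+-----
2  | Toy Story    | Animation | 6.5    | 1974
3  | Parasite     | Drama     | 4.7    | 1980
4  | The Hangover | Comedy    | 4.5    | 1973
1  | Clueless     | Comedy    | NULL   | 2002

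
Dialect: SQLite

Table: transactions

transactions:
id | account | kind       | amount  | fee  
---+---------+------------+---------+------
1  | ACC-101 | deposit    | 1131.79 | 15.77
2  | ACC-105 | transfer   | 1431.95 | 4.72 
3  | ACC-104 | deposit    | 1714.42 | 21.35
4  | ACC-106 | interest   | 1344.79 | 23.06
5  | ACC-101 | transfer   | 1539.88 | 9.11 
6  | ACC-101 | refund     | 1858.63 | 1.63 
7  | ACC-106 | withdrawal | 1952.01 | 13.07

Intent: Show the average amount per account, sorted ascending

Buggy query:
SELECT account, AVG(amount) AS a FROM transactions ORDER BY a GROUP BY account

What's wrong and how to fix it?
Bug: ORDER BY appears before GROUP BY; SQL clause order requires GROUP BY first

Fix: Move ORDER BY to the end, after GROUP BY

Corrected query:
SELECT account, AVG(amount) AS a FROM transactions GROUP BY account ORDER BY a

Result:
account | a      
--------+--------
ACC-105 | 1431.95
ACC-101 | 1510.1 
ACC-106 | 1648.4 
ACC-104 | 1714.42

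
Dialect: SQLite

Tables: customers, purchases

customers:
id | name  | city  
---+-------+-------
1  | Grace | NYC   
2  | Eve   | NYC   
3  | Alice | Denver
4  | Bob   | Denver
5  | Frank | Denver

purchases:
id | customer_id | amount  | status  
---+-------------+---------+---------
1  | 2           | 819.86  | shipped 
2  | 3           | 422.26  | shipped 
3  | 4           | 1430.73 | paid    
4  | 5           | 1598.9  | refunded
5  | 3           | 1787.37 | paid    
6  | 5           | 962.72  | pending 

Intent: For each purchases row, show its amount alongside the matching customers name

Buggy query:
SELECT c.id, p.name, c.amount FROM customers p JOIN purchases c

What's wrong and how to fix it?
Bug: JOIN with no ON clause produces a cartesian product; every purchases row pairs with every customers row

Fix: Add ON c.customer_id = p.id to the JOIN

Corrected query:
SELECT c.id, p.name, c.amount FROM customers p JOIN purchases c ON c.customer_id = p.id

Result:
id | name  | amount 
---+-------+--------
1  | Eve   | 819.86 
2  | Alice | 422.26 
3  | Bob   | 1430.73
4  | Frank | 1598.9 
5  | Alice | 1787.37
6  | Frank | 962.72 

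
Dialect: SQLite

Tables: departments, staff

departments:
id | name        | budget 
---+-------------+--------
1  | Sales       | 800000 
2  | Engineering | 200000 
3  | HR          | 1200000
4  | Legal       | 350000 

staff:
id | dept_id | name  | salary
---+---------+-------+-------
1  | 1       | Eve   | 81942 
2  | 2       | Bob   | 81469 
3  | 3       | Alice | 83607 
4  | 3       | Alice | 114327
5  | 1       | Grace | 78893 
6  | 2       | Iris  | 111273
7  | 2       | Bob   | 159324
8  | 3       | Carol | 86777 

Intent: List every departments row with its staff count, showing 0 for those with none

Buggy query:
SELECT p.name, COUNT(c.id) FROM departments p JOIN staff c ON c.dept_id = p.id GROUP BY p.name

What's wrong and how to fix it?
Bug: An inner join excludes parents with zero children

Fix: Switch to LEFT JOIN to retain unmatched parent rows

Corrected query:
SELECT p.name, COUNT(c.id) FROM departments p LEFT JOIN staff c ON c.dept_id = p.id GROUP BY p.name

Result:
name        | COUNT(c.id)
------------+------------
Engineering | 3          
HR          | 3          
Legal       | 0          
Sales       | 2          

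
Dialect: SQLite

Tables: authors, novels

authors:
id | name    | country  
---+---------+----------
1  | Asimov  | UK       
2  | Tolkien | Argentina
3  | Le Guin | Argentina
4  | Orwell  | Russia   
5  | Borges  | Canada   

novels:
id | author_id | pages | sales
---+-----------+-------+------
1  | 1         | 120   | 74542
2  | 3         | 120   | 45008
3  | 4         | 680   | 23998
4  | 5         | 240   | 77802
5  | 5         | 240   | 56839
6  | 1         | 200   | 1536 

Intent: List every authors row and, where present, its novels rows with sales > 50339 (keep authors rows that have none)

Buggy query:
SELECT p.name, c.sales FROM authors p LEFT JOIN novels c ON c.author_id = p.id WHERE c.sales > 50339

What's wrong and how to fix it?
Bug: Filtering c.sales in WHERE discards the NULL rows produced by LEFT JOIN, turning it into an inner join

Fix: Put 'c.sales > 50339' in the JOIN's ON clause instead of WHERE

Corrected query:
SELECT p.name, c.sales FROM authors p LEFT JOIN novels c ON c.author_id = p.id AND c.sales > 50339

Result:
name    | sales
--------+------
Asimov  | 74542
Tolkien | NULL 
Le Guin | NULL 
Orwell  | NULL 
Borges  | 56839
Borges  | 77802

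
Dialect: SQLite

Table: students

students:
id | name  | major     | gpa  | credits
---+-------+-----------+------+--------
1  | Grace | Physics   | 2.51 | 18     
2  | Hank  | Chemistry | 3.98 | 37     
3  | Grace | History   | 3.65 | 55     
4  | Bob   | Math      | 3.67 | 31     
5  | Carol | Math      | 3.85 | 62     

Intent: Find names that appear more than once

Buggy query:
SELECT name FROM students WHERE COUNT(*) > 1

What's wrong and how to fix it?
Bug: COUNT(*) is an aggregate and cannot be used in WHERE

Fix: GROUP BY name, then filter groups with HAVING COUNT(*) > 1

Corrected query:
SELECT name FROM students GROUP BY name HAVING COUNT(*) > 1

Result:
name 
-----
Grace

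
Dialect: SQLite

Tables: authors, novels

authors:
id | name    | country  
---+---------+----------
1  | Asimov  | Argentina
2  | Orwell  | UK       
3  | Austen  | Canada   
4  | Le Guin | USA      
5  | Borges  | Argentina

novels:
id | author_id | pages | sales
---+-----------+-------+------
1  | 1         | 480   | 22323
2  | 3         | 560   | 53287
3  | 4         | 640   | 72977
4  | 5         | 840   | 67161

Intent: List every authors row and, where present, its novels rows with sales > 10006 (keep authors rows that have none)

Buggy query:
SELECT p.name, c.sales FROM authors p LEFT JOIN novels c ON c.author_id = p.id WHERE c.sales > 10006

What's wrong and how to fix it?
Bug: A WHERE condition on the right-hand table after LEFT JOIN drops unmatched parents

Fix: Put 'c.sales > 10006' in the JOIN's ON clause instead of WHERE

Corrected query:
SELECT p.name, c.sales FROM authors p LEFT JOIN novels c ON c.author_id = p.id AND c.sales > 10006

Result:
name    | sales
--------+------
Asimov  | 22323
Orwell  | NULL 
Austen  | 53287
Le Guin | 72977
Borges  | 67161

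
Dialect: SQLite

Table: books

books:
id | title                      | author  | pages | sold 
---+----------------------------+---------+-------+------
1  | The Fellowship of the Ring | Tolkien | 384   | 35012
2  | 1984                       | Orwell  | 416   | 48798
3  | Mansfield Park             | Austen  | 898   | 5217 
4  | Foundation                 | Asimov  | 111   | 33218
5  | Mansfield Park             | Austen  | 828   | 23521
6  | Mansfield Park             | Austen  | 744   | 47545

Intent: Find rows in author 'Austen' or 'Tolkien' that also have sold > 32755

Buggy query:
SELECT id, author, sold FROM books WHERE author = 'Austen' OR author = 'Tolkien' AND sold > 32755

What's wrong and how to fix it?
Bug: AND binds tighter than OR, so this parses as author = 'Austen' OR (author = 'Tolkien' AND sold > 32755)

Fix: Add parentheses around the OR so the AND applies to both alternatives

Corrected query:
SELECT id, author, sold FROM books WHERE (author = 'Austen' OR author = 'Tolkien') AND sold > 32755

Result:
id | author  | sold 
---+---------+------
1  | Tolkien | 35012
6  | Austen  | 47545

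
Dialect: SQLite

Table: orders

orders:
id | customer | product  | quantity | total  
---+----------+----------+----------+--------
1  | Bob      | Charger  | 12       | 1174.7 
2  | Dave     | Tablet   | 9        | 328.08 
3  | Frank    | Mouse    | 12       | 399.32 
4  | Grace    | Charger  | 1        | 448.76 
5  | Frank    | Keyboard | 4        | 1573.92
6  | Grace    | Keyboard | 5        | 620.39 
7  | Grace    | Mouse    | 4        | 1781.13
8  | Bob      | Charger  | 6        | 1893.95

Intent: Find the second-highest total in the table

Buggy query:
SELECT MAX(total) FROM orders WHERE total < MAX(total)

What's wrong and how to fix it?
Bug: The inner MAX is an aggregate inside WHERE, which is not allowed

Fix: Put the inner MAX in a scalar subquery

Corrected query:
SELECT MAX(total) FROM orders WHERE total < (SELECT MAX(total) FROM orders)

Result:
MAX(total)
----------
1781.13   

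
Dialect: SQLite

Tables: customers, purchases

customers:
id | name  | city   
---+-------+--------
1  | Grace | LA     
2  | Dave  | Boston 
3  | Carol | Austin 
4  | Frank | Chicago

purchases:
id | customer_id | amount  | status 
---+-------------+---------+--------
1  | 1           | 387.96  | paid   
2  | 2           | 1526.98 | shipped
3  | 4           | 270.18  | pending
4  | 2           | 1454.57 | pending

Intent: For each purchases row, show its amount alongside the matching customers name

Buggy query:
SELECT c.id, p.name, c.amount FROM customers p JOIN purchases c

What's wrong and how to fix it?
Bug: JOIN with no ON clause produces a cartesian product; every purchases row pairs with every customers row

Fix: Add ON c.customer_id = p.id to the JOIN

Corrected query:
SELECT c.id, p.name, c.amount FROM customers p JOIN purchases c ON c.customer_id = p.id

Result:
id | name  | amount 
---+-------+--------
1  | Grace | 387.96 
2  | Dave  | 1526.98
3  | Frank | 270.18 
4  | Dave  | 1454.57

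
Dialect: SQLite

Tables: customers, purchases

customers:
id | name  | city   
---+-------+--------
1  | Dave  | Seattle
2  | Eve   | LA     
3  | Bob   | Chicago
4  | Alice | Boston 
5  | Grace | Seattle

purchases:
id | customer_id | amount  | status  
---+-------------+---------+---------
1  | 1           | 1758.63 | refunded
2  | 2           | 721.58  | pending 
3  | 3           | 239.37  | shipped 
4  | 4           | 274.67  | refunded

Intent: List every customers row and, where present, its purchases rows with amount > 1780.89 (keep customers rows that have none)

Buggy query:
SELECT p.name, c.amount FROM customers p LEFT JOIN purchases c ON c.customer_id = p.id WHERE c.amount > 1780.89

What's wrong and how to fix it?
Bug: Filtering c.amount in WHERE discards the NULL rows produced by LEFT JOIN, turning it into an inner join

Fix: Put 'c.amount > 1780.89' in the JOIN's ON clause instead of WHERE

Corrected query:
SELECT p.name, c.amount FROM customers p LEFT JOIN purchases c ON c.customer_id = p.id AND c.amount > 1780.89

Result:
name  | amount
------+-------
Dave  | NULL  
Eve   | NULL  
Bob   | NULL  
Alice | NULL  
Grace | NULL  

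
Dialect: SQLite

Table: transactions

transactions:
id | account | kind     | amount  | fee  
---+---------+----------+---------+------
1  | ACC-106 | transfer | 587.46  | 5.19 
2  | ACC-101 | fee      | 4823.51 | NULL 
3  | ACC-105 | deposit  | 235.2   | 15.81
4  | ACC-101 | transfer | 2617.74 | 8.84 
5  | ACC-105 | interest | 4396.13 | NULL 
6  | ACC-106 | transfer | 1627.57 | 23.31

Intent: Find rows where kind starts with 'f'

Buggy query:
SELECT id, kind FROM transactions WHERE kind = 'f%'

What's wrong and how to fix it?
Bug: Wildcards only work with LIKE; '=' treats '%' as a literal character

Fix: Use LIKE for wildcard pattern matching

Corrected query:
SELECT id, kind FROM transactions WHERE kind LIKE 'f%'

Result:
id | kind
---+-----
2  | fee 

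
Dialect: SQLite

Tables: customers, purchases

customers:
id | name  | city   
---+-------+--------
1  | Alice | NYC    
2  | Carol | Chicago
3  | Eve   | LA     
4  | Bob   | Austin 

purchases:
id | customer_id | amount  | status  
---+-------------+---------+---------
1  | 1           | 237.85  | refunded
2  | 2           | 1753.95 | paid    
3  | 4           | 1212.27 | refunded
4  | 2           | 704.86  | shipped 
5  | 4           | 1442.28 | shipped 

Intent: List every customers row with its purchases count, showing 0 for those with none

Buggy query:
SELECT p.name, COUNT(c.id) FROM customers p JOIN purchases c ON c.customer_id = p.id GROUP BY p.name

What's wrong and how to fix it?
Bug: An inner join excludes parents with zero children

Fix: Use LEFT JOIN so parents without children still appear (COUNT(c.id) gives 0)

Corrected query:
SELECT p.name, COUNT(c.id) FROM customers p LEFT JOIN purchases c ON c.customer_id = p.id GROUP BY p.name

Result:
name  | COUNT(c.id)
------+------------
Alice | 1          
Bob   | 2          
Carol | 2          
Eve   | 0          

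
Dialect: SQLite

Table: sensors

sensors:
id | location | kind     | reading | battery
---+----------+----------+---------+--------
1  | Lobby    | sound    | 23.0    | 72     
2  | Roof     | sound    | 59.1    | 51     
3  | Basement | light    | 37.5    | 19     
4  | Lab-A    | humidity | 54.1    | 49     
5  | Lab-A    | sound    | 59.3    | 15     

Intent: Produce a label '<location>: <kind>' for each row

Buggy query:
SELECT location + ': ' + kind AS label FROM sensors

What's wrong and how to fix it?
Bug: '+' is numeric addition; on text columns SQLite converts them to 0 instead of concatenating

Fix: Replace + with || to concatenate text

Corrected query:
SELECT location || ': ' || kind AS label FROM sensors

Result:
label          
---------------
Lobby: sound   
Roof: sound    
Basement: light
Lab-A: humidity
Lab-A: sound   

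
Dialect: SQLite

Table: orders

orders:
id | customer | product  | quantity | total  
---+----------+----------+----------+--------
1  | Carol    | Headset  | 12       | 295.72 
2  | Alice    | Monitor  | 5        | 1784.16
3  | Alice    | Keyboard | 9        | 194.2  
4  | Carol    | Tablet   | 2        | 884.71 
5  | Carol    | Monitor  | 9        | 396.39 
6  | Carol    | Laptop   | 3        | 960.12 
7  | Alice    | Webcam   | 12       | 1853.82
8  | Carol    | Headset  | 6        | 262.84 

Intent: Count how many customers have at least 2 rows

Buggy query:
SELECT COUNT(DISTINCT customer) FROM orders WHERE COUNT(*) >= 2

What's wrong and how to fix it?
Bug: COUNT(*) cannot appear in WHERE; the per-group count doesn't exist yet

Fix: Use a subquery that GROUPs and filters with HAVING, then count its rows

Corrected query:
SELECT COUNT(*) FROM (SELECT customer FROM orders GROUP BY customer HAVING COUNT(*) >= 2)

Result:
COUNT(*)
--------
2       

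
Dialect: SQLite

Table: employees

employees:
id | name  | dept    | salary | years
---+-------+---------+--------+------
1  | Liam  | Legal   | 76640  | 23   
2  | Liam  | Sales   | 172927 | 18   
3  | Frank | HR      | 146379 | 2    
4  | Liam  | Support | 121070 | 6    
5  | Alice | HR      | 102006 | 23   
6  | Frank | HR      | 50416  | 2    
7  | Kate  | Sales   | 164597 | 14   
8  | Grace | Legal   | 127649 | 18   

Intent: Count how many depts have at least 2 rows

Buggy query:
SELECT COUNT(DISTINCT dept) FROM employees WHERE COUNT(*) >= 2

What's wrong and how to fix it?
Bug: WHERE filters individual rows, not groups, so a group-level COUNT is invalid there

Fix: Use a subquery that GROUPs and filters with HAVING, then count its rows

Corrected query:
SELECT COUNT(*) FROM (SELECT dept FROM employees GROUP BY dept HAVING COUNT(*) >= 2)

Result:
COUNT(*)
--------
3       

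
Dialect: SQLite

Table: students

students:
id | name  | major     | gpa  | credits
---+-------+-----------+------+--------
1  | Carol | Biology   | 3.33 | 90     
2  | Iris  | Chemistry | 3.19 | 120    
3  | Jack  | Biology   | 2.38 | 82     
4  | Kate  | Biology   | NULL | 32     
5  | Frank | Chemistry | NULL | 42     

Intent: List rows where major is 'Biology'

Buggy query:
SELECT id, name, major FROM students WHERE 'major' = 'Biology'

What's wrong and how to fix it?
Bug: Single quotes denote string literals in SQL; the column name is being compared as a constant string

Fix: Remove the quotes around the column name (or use double quotes for an identifier)

Corrected query:
SELECT id, name, major FROM students WHERE major = 'Biology'

Result:
id | name  | major  
---+-------+--------
1  | Carol | Biology
3  | Jack  | Biology
4  | Kate  | Biology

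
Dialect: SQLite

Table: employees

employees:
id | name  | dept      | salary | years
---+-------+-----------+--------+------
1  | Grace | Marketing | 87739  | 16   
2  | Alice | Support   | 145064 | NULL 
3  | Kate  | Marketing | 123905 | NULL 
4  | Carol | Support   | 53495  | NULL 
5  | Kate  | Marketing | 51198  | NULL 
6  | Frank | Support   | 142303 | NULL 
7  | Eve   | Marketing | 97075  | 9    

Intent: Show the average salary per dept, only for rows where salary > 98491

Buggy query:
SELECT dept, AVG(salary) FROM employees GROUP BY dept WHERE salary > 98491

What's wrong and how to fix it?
Bug: WHERE cannot follow GROUP BY

Fix: Place WHERE between FROM and GROUP BY

Corrected query:
SELECT dept, AVG(salary) FROM employees WHERE salary > 98491 GROUP BY dept

Result:
dept      | AVG(salary)
----------+------------
Marketing | 123905     
Support   | 143683.5   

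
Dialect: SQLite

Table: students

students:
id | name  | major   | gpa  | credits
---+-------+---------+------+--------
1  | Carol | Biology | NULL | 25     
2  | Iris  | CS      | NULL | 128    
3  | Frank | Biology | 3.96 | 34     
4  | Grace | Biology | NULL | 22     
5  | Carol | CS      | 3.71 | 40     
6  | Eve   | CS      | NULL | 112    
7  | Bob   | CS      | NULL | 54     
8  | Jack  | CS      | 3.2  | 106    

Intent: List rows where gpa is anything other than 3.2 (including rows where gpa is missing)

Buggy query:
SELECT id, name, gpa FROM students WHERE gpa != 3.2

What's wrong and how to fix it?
Bug: Inequality against NULL is unknown, not true; rows with NULL are dropped

Fix: Handle NULL separately with IS NULL alongside the inequality

Corrected query:
SELECT id, name, gpa FROM students WHERE gpa != 3.2 OR gpa IS NULL

Result:
id | name  | gpa 
---+-------+-----
1  | Carol | NULL
2  | Iris  | NULL
3  | Frank | 3.96
4  | Grace | NULL
5  | Carol | 3.71
6  | Eve   | NULL
7  | Bob   | NULL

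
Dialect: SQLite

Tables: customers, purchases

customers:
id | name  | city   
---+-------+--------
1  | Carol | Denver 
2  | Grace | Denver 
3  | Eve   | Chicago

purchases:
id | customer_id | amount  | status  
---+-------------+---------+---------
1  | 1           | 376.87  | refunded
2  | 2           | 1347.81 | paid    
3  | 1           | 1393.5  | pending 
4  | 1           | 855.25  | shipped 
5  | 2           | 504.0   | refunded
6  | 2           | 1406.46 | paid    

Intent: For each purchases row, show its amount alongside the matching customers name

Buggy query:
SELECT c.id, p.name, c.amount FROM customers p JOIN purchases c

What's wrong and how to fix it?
Bug: JOIN with no ON clause produces a cartesian product; every purchases row pairs with every customers row

Fix: Add ON c.customer_id = p.id to the JOIN

Corrected query:
SELECT c.id, p.name, c.amount FROM customers p JOIN purchases c ON c.customer_id = p.id

Result:
id | name  | amount 
---+-------+--------
1  | Carol | 376.87 
2  | Grace | 1347.81
3  | Carol | 1393.5 
4  | Carol | 855.25 
5  | Grace | 504    
6  | Grace | 1406.46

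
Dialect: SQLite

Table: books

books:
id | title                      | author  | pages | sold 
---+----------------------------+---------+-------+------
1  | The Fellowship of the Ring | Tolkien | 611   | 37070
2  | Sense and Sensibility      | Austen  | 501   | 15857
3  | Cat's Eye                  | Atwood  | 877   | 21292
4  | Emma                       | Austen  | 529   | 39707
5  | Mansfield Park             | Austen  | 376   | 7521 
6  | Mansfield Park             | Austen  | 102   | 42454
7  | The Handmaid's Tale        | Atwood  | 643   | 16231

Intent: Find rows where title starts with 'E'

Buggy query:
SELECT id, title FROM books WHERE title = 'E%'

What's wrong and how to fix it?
Bug: '=' compares the literal string including the % character; pattern matching needs LIKE

Fix: Replace '=' with LIKE so 'E%' is treated as a pattern

Corrected query:
SELECT id, title FROM books WHERE title LIKE 'E%'

Result:
id | title
---+------
4  | Emma 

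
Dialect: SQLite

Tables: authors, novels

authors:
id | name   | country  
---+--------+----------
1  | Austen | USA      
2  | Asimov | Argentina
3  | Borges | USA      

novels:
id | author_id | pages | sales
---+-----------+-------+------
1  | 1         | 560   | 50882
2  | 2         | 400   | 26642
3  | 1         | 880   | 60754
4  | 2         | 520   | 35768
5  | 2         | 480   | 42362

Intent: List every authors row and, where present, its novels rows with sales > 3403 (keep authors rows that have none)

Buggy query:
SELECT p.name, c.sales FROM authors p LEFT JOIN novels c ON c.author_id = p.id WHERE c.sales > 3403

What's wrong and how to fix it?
Bug: Filtering c.sales in WHERE discards the NULL rows produced by LEFT JOIN, turning it into an inner join

Fix: Put 'c.sales > 3403' in the JOIN's ON clause instead of WHERE

Corrected query:
SELECT p.name, c.sales FROM authors p LEFT JOIN novels c ON c.author_id = p.id AND c.sales > 3403

Result:
name   | sales
-------+------
Austen | 50882
Austen | 60754
Asimov | 26642
Asimov | 35768
Asimov | 42362
Borges | NULL 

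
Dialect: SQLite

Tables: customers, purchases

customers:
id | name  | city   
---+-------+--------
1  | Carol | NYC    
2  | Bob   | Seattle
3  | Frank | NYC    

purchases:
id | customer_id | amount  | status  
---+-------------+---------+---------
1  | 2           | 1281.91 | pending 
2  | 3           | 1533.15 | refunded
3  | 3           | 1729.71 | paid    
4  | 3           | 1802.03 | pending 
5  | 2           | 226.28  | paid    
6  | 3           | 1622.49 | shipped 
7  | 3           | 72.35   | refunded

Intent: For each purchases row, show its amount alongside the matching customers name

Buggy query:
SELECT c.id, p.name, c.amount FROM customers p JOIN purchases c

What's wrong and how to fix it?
Bug: JOIN with no ON clause produces a cartesian product; every purchases row pairs with every customers row

Fix: Specify the join condition linking the foreign key to the parent id

Corrected query:
SELECT c.id, p.name, c.amount FROM customers p JOIN purchases c ON c.customer_id = p.id

Result:
id | name  | amount 
---+-------+--------
1  | Bob   | 1281.91
2  | Frank | 1533.15
3  | Frank | 1729.71
4  | Frank | 1802.03
5  | Bob   | 226.28 
6  | Frank | 1622.49
7  | Frank | 72.35  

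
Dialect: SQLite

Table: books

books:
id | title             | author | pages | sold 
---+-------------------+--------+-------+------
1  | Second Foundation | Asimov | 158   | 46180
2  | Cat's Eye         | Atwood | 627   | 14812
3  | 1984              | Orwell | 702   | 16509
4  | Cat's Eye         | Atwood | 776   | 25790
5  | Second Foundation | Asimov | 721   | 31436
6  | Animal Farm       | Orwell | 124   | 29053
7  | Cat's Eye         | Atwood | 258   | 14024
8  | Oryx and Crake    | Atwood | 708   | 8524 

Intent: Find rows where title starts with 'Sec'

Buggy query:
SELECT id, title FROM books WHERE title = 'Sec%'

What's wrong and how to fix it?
Bug: '=' compares the literal string including the % character; pattern matching needs LIKE

Fix: Use LIKE for wildcard pattern matching

Corrected query:
SELECT id, title FROM books WHERE title LIKE 'Sec%'

Result:
id | title            
---+------------------
1  | Second Foundation
5  | Second Foundation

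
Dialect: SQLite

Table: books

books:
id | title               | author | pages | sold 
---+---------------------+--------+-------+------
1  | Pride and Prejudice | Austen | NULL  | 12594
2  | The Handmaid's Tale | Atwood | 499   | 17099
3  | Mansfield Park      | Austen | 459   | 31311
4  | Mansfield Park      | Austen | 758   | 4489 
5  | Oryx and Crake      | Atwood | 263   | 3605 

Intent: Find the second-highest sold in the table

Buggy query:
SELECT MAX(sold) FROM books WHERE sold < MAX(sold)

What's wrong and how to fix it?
Bug: The inner MAX is an aggregate inside WHERE, which is not allowed

Fix: Put the inner MAX in a scalar subquery

Corrected query:
SELECT MAX(sold) FROM books WHERE sold < (SELECT MAX(sold) FROM books)

Result:
MAX(sold)
---------
17099    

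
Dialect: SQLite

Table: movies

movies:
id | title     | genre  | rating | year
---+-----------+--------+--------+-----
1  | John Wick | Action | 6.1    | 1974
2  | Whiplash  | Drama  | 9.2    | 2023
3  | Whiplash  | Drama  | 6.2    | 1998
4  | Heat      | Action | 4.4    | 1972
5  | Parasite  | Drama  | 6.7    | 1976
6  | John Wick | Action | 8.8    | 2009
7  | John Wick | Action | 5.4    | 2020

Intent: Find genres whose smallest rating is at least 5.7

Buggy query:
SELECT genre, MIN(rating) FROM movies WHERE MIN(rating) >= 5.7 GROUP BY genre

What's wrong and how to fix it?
Bug: MIN() in WHERE is a misuse of aggregate

Fix: Replace WHERE with HAVING after the GROUP BY

Corrected query:
SELECT genre, MIN(rating) FROM movies GROUP BY genre HAVING MIN(rating) >= 5.7

Result:
genre | MIN(rating)
------+------------
Drama | 6.2        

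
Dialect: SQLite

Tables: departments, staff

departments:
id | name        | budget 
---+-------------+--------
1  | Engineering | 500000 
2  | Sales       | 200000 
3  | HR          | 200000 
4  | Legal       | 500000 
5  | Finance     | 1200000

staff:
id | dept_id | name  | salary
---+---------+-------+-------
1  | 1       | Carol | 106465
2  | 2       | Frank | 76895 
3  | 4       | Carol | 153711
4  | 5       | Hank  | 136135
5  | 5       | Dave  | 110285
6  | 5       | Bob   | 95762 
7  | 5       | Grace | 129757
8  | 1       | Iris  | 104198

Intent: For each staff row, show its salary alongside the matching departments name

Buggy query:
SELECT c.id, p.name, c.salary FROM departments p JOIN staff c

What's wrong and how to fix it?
Bug: JOIN with no ON clause produces a cartesian product; every staff row pairs with every departments row

Fix: Specify the join condition linking the foreign key to the parent id

Corrected query:
SELECT c.id, p.name, c.salary FROM departments p JOIN staff c ON c.dept_id = p.id

Result:
id | name        | salary
---+-------------+-------
1  | Engineering | 106465
2  | Sales       | 76895 
3  | Legal       | 153711
4  | Finance     | 136135
5  | Finance     | 110285
6  | Finance     | 95762 
7  | Finance     | 129757
8  | Engineering | 104198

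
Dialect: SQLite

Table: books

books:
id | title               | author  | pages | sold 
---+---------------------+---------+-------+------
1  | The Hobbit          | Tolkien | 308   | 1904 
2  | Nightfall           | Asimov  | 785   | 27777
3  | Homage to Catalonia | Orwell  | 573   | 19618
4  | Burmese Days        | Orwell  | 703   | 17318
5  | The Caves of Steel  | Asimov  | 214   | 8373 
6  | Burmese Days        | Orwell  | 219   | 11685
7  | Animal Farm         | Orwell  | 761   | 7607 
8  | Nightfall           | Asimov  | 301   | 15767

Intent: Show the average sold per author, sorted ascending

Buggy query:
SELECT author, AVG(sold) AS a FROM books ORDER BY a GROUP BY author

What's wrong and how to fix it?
Bug: GROUP BY must precede ORDER BY

Fix: Reorder: SELECT … FROM … GROUP BY … ORDER BY …

Corrected query:
SELECT author, AVG(sold) AS a FROM books GROUP BY author ORDER BY a

Result:
author  | a           
--------+-------------
Tolkien | 1904        
Orwell  | 14057       
Asimov  | 17305.666667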